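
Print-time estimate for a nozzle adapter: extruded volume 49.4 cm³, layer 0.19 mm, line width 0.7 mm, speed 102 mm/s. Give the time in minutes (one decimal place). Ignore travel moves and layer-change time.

Line area = 0.19 × 0.7 = 0.133 mm².
Total extruded path = 49400/0.133 = 371428.6 mm.
Extrusion time: 371428.6 / 102 → 3641.5 s.
That's 3641.5 s → 60.7 minutes.

60.7 minutes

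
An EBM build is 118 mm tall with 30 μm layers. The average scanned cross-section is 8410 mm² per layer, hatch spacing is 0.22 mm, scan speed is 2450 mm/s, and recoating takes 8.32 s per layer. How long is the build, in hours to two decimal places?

Layer count = ceil(118 / 0.03) = 3934.
Per-layer scan distance = 8410 / 0.22, so 38227.3 mm.
Per-layer scan time = 38227.3 / 2450, so 15.603 s.
Layer cycle = 15.603 + 8.32, so 23.923 s.
3934 layers × 23.923 s/layer = 94113.082 s, i.e. 26.14 hours.

26.14 hours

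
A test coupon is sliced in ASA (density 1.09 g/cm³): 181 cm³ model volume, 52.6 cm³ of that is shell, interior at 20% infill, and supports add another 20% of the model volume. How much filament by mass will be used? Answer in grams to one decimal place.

124.8 g

Volume inside the shell = 181 − 52.6, so 128.4 cm³.
Infill volume = 0.20 × 128.4 = 25.68 cm³.
Support = 0.20 × 181 = 36.2 cm³.
Total extruded = 52.6 + 25.68 + 36.2 = 114.48 cm³.
Mass: 114.48 × 1.09 → 124.7832 g.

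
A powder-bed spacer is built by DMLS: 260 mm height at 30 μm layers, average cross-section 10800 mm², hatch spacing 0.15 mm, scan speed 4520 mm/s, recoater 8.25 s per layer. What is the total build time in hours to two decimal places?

Layer count = ceil(260 / 0.03) = 8667.
Per-layer scan distance: 10800 / 0.15 → 72000 mm.
Scan time per layer = 72000 / 4520, so 15.9292 s.
Time per layer = 15.9292 + 8.25 = 24.1792 s.
8667 layers × 24.1792 s/layer = 209561.1264 s, i.e. 58.21 hours.

58.21 hours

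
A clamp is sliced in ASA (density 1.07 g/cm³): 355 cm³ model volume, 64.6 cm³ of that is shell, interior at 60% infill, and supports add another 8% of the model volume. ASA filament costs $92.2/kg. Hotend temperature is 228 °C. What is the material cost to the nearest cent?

$26.36

Interior volume = 355 − 64.6, so 290.4 cm³.
Infill volume: 0.60 × 290.4 → 174.24 cm³.
Support = 0.08 × 355 = 28.4 cm³.
Deposited volume: 64.6 + 174.24 + 28.4 → 267.24 cm³.
Mass = 267.24 × 1.07 = 285.9468 g.
Cost = 285.9468 g / 1000 × $92.2/kg = $26.36.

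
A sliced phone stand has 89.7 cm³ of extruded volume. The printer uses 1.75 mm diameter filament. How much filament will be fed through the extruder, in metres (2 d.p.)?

37.29 m

Filament cross-section = π × (1.75/2)² = 2.4053 mm².
Length = 89.7 cm³ / 2.4053 mm² = 89700 / 2.4053 = 37292.65 mm = 37.29 m.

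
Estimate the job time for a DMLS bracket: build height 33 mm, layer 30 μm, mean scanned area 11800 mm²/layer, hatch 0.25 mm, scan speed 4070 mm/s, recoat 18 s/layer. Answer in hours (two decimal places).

9.04 hours

Number of layers: 33 / 0.03 → 1100 (rounded up).
Per-layer scan distance = 11800 / 0.25 = 47200 mm.
Laser time per layer: 47200 / 4070 → 11.5971 s.
Layer cycle: 11.5971 + 18 → 29.5971 s.
1100 layers × 29.5971 s/layer = 32556.81 s, i.e. 9.04 hours.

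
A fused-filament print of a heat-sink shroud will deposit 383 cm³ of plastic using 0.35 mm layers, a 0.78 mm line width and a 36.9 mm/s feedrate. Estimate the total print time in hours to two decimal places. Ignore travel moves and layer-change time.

10.56 hours

Line area = 0.35 × 0.78, so 0.273 mm².
Toolpath length = 383 cm³ / 0.273 mm² = 383000 / 0.273 = 1402930.4 mm.
Time extruding: 1402930.4 / 36.9 → 38019.8 s.
In the requested units: 38019.8 s = 10.56 hours.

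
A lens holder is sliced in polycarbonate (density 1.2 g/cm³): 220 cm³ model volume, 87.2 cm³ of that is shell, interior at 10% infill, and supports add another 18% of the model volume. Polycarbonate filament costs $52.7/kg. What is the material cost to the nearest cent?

$8.86

Infill region: 220 − 87.2 → 132.8 cm³.
Deposited infill = 0.10 × 132.8, so 13.28 cm³.
Support: 0.18 × 220 → 39.6 cm³.
Total extruded: 87.2 + 13.28 + 39.6 → 140.08 cm³.
Mass = 140.08 × 1.2, so 168.096 g.
Cost = 168.096 g / 1000 × $52.7/kg = $8.86.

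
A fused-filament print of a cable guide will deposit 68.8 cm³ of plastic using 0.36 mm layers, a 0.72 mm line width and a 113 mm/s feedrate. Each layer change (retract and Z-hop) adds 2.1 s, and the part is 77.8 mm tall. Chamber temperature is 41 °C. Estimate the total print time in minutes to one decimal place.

46.7 minutes

Line area = 0.36 × 0.72 = 0.2592 mm².
Path length: 68800 mm³ / 0.2592 mm² → 265432.1 mm.
Extrusion time = 265432.1 / 113 = 2349 s.
Layers = ⌈77.8/0.36⌉ = 217.
Z-hop total: 217 × 2.1 → 455.7 s.
Altogether 2349 + 455.7 = 2804.7 s, i.e. 46.7 minutes.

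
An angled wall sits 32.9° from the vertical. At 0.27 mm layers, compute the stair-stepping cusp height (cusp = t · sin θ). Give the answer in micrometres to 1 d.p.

146.7 μm

sin(32.9°) = 0.5432, so cusp = 0.27 × 0.5432 = 0.146664 mm → 146.7 μm.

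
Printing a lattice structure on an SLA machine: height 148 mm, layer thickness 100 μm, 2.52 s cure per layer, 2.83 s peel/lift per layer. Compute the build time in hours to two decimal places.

2.20 hours

Layer count = ceil(148 / 0.1) = 1480.
Per-layer time = 2.52 + 2.83 = 5.35 s.
Build time: 1480 × 5.35 s = 7918 s, i.e. 2.20 hours.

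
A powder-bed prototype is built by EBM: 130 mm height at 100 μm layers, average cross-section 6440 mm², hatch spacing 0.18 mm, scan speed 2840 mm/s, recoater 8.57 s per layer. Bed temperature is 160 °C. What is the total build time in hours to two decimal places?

Layer count = ceil(130 / 0.1) = 1300.
Scan path per layer = 6440 / 0.18 = 35777.8 mm.
Beam time per layer = 35777.8 / 2840 = 12.5978 s.
Per-layer time = 12.5978 + 8.57, so 21.1678 s.
1300 layers × 21.1678 s/layer = 27518.14 s, i.e. 7.64 hours.

7.64 hours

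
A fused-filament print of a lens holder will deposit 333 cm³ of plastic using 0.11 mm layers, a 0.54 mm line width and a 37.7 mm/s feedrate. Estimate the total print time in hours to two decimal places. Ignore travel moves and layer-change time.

41.31 hours

Line area: 0.11 × 0.54 → 0.0594 mm².
Toolpath length = 333 cm³ / 0.0594 mm² = 333000 / 0.0594 = 5606060.6 mm.
Extrusion time = 5606060.6 / 37.7, so 148701.9 s.
In the requested units: 148701.9 s = 41.31 hours.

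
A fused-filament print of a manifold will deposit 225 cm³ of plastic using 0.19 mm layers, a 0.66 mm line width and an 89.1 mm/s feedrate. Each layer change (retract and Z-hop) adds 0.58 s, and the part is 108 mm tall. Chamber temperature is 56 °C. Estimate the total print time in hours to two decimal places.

Line area: 0.19 × 0.66 → 0.1254 mm².
Total extruded path = 225000/0.1254 = 1794258.4 mm.
Time extruding: 1794258.4 / 89.1 → 20137.6 s.
Layers = ⌈108/0.19⌉ = 569.
Layer-change overhead = 569 × 0.58 = 330.02 s.
Total = 20137.6 + 330.02 = 20467.62 s = 5.69 hours.

5.69 hours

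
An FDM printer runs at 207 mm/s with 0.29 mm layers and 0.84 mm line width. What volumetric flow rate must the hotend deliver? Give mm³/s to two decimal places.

Extrusion cross-section = 0.29 × 0.84 = 0.2436 mm².
Q = v·A = 207 × 0.2436 = 50.43 mm³/s.

50.43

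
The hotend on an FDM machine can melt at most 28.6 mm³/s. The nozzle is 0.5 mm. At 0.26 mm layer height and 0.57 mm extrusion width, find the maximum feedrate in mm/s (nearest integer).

Extrusion cross-section: 0.26 × 0.57 → 0.1482 mm².
v_max = Q/A = 28.6/0.1482 = 192.98 mm/s → 193 mm/s.

193 mm/s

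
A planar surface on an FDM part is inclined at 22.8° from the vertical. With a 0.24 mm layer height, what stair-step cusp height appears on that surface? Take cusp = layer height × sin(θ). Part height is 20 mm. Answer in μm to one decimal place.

93.0 μm

h_c = t·sin θ = 0.24 × 0.3875 = 0.093 mm (93.0 μm).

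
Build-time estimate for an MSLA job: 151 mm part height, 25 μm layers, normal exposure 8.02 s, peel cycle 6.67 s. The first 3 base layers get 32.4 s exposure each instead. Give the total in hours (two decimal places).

Number of layers: 151 / 0.025 → 6040 (rounded up).
Bottom layers = 3 × (32.4 + 6.67) = 117.21 s.
Normal layers = 6037 × (8.02 + 6.67) = 88683.53 s.
Sum: 117.21 + 88683.53 = 88800.74 s → 24.67 hours.

24.67 hours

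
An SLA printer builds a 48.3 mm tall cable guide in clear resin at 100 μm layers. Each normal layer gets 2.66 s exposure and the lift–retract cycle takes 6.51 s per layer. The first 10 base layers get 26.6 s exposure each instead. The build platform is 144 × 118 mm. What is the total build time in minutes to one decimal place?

77.8 minutes

Layers = ⌈48.3/0.1⌉ = 483.
Bottom layers: 10 × (26.6 + 6.51) → 331.1 s.
Normal layers = 473 × (2.66 + 6.51), so 4337.41 s.
Sum: 331.1 + 4337.41 = 4668.51 s → 77.8 minutes.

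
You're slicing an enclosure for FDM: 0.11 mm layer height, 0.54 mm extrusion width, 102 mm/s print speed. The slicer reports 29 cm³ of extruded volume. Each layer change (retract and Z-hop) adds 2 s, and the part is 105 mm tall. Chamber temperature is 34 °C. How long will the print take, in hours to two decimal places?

1.86 hours

Line area = 0.11 × 0.54, so 0.0594 mm².
Toolpath length = 29 cm³ / 0.0594 mm² = 29000 / 0.0594 = 488215.5 mm.
Time extruding: 488215.5 / 102 → 4786.4 s.
Layer count = ceil(105 / 0.11) = 955.
Non-print overhead = 955 × 2, so 1910 s.
Altogether 4786.4 + 1910 = 6696.4 s, i.e. 1.86 hours.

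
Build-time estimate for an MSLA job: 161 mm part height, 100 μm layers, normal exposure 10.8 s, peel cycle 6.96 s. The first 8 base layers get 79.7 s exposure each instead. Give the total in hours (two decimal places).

Layers = ⌈161/0.1⌉ = 1610.
Base layers = 8 × (79.7 + 6.96) = 693.28 s.
Regular layers: 1602 × (10.8 + 6.96) → 28451.52 s.
Sum: 693.28 + 28451.52 = 29144.8 s → 8.10 hours.

8.10 hours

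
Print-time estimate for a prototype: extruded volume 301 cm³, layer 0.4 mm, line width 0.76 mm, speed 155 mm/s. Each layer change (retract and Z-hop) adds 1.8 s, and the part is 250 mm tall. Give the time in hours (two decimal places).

2.09 hours

Extrusion cross-section = 0.4 × 0.76 = 0.304 mm².
Path length: 301000 mm³ / 0.304 mm² → 990131.6 mm.
Time extruding = 990131.6 / 155, so 6387.9 s.
Layers = ⌈250/0.4⌉ = 625.
Z-hop total = 625 × 1.8 = 1125 s.
Altogether 6387.9 + 1125 = 7512.9 s, i.e. 2.09 hours.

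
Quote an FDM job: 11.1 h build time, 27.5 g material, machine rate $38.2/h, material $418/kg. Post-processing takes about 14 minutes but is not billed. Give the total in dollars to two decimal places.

$435.52

Machine-time cost = 38.2 × 11.1, so $424.02.
Material cost = 418 × 27.5/1000, so $11.495.
Job cost: 424.02 + 11.495 = 435.515 ≈ $435.52.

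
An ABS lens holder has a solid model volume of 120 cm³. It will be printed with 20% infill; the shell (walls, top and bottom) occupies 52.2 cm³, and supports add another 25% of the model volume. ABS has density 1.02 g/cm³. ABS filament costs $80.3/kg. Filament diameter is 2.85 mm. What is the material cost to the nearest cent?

$7.84

Infill region: 120 − 52.2 → 67.8 cm³.
Infill volume: 0.20 × 67.8 → 13.56 cm³.
Support: 0.25 × 120 → 30 cm³.
Total extruded = 52.2 + 13.56 + 30, so 95.76 cm³.
Mass = 95.76 × 1.02 = 97.6752 g.
Cost = 97.6752 g / 1000 × $80.3/kg = $7.84.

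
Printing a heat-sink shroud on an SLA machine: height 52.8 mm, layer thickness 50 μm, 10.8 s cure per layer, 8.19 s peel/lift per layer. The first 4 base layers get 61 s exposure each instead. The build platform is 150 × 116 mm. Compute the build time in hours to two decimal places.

Number of layers: 52.8 / 0.05 → 1056 (rounded up).
Base layers: 4 × (61 + 8.19) → 276.76 s.
Remaining layers = 1052 × (10.8 + 8.19), so 19977.48 s.
Sum: 276.76 + 19977.48 = 20254.24 s → 5.63 hours.

5.63 hours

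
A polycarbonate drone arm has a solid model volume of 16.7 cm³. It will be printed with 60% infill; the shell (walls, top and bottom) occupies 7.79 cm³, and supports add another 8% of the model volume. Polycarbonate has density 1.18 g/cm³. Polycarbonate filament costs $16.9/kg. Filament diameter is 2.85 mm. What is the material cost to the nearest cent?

Volume inside the shell = 16.7 − 7.79, so 8.91 cm³.
Infill volume = 0.60 × 8.91, so 5.346 cm³.
Support = 0.08 × 16.7, so 1.336 cm³.
Total extruded = 7.79 + 5.346 + 1.336 = 14.472 cm³.
Mass = 14.472 × 1.18 = 17.07696 g.
Cost = 17.07696 g / 1000 × $16.9/kg = $0.29.

$0.29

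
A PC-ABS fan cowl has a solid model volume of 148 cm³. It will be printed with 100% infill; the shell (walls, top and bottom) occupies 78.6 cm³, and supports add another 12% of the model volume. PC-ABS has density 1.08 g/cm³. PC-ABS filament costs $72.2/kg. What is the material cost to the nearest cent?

Infill region = 148 − 78.6, so 69.4 cm³.
Infill deposited = 1.00 × 69.4, so 69.4 cm³.
Support: 0.12 × 148 → 17.76 cm³.
Total printed volume = 78.6 + 69.4 + 17.76 = 165.76 cm³.
Mass: 165.76 × 1.08 → 179.0208 g.
At $72.2/kg: 179.0208/1000 × 72.2 = $12.93.

$12.93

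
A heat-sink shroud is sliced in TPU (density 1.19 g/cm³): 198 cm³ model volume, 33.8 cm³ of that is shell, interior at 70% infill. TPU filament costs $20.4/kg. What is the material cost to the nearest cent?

Volume inside the shell = 198 − 33.8, so 164.2 cm³.
Infill deposited = 0.70 × 164.2, so 114.94 cm³.
Deposited volume = 33.8 + 114.94 = 148.74 cm³.
Mass: 148.74 × 1.19 → 177.0006 g.
At $20.4/kg: 177.0006/1000 × 20.4 = $3.61.

$3.61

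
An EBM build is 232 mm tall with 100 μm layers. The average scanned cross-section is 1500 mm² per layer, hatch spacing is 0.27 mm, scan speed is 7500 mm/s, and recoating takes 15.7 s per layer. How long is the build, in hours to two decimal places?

10.60 hours

Layer count = ceil(232 / 0.1) = 2320.
Scan path per layer = 1500 / 0.27, so 5555.6 mm.
Scan time per layer = 5555.6 / 7500, so 0.7407 s.
Time per layer = 0.7407 + 15.7, so 16.4407 s.
2320 layers × 16.4407 s/layer = 38142.424 s, i.e. 10.60 hours.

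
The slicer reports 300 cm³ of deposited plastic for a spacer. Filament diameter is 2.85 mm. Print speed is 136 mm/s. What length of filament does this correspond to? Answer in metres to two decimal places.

47.03 m

Cross-section of 2.85 mm filament: π·(2.85/2)² = 6.3794 mm².
L = 300000 mm³ / 6.3794 mm² = 47026.37 mm, i.e. 47.03 m.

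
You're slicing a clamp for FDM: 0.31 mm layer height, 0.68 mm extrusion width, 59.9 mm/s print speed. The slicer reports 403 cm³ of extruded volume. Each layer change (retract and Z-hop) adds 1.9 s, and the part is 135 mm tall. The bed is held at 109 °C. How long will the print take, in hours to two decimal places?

Line area = 0.31 × 0.68, so 0.2108 mm².
Path length: 403000 mm³ / 0.2108 mm² → 1911764.7 mm.
Time extruding = 1911764.7 / 59.9 = 31915.9 s.
Layers = ⌈135/0.31⌉ = 436.
Z-hop total = 436 × 1.9, so 828.4 s.
Total = 31915.9 + 828.4 = 32744.3 s = 9.10 hours.

9.10 hours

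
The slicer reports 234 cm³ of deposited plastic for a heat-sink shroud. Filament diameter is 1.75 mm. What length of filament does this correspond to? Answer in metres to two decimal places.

Cross-section of 1.75 mm filament: π·(1.75/2)² = 2.4053 mm².
Length = 234 cm³ / 2.4053 mm² = 234000 / 2.4053 = 97285.16 mm = 97.29 m.

97.29 m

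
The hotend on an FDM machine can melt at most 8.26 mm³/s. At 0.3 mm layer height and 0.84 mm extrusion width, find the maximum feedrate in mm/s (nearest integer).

Bead cross-section = 0.3 × 0.84 = 0.252 mm².
Max speed = 8.26 / 0.252 = 32.78 ≈ 33 mm/s.

33 mm/s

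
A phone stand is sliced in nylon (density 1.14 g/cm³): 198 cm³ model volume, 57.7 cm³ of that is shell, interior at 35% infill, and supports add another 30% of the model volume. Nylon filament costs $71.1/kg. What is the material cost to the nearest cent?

Volume inside the shell = 198 − 57.7, so 140.3 cm³.
Infill deposited = 0.35 × 140.3, so 49.105 cm³.
Support = 0.30 × 198 = 59.4 cm³.
Total extruded = 57.7 + 49.105 + 59.4 = 166.205 cm³.
Mass = 166.205 × 1.14 = 189.4737 g.
At $71.1/kg: 189.4737/1000 × 71.1 = $13.47.

$13.47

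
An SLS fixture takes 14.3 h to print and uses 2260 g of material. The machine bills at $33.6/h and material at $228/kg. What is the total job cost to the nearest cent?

Machine-time cost = 33.6 × 14.3, so $480.48.
Material cost = 228 × 2260/1000, so $515.28.
Job cost: 480.48 + 515.28 = $995.76.

$995.76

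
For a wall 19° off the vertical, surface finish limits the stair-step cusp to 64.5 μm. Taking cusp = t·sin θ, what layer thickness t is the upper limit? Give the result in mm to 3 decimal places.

t = h_c / sin θ = 0.0645 / 0.3256 = 0.198 mm.

0.198 mm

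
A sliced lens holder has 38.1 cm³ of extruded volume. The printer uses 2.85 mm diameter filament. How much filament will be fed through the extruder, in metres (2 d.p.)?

5.97 m

Cross-section of 2.85 mm filament: π·(2.85/2)² = 6.3794 mm².
L = 38100 mm³ / 6.3794 mm² = 5972.35 mm, i.e. 5.97 m.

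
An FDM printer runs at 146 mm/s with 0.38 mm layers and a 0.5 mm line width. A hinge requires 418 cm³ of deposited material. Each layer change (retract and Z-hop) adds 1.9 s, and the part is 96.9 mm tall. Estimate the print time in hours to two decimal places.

4.32 hours

Extrusion cross-section: 0.38 × 0.5 → 0.19 mm².
Toolpath length = 418 cm³ / 0.19 mm² = 418000 / 0.19 = 2200000 mm.
Time extruding: 2200000 / 146 → 15068.5 s.
Layer count = ceil(96.9 / 0.38) = 255.
Layer-change overhead = 255 × 1.9, so 484.5 s.
Altogether 15068.5 + 484.5 = 15553 s, i.e. 4.32 hours.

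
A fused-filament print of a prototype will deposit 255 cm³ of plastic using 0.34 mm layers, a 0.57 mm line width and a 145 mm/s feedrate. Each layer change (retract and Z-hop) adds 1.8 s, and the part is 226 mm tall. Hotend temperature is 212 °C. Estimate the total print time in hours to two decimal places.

Bead cross-section = 0.34 × 0.57, so 0.1938 mm².
Toolpath length = 255 cm³ / 0.1938 mm² = 255000 / 0.1938 = 1315789.5 mm.
Extrusion time = 1315789.5 / 145 = 9074.4 s.
Number of layers: 226 / 0.34 → 665 (rounded up).
Z-hop total = 665 × 1.8 = 1197 s.
Altogether 9074.4 + 1197 = 10271.4 s, i.e. 2.85 hours.

2.85 hours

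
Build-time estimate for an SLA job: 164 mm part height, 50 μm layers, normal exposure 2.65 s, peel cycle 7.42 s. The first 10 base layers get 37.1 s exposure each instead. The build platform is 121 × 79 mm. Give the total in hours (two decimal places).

Number of layers: 164 / 0.05 → 3280 (rounded up).
Burn-in layers = 10 × (37.1 + 7.42), so 445.2 s.
Regular layers: 3270 × (2.65 + 7.42) → 32928.9 s.
Sum: 445.2 + 32928.9 = 33374.1 s → 9.27 hours.

9.27 hours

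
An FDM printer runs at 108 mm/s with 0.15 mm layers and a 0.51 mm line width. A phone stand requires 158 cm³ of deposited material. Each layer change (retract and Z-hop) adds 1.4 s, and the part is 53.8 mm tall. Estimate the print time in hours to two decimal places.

Extrusion cross-section = 0.15 × 0.51, so 0.0765 mm².
Total extruded path = 158000/0.0765 = 2065359.5 mm.
Extrusion time = 2065359.5 / 108, so 19123.7 s.
Number of layers: 53.8 / 0.15 → 359 (rounded up).
Layer-change overhead = 359 × 1.4, so 502.6 s.
Altogether 19123.7 + 502.6 = 19626.3 s, i.e. 5.45 hours.

5.45 hours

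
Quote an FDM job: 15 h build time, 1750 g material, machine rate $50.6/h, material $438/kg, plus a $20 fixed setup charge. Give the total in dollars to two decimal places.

Machine-time cost = 50.6 × 15, so $759.00.
Material charge = 438 × 1750/1000, so $766.50.
Total = 759.00 + 766.50 + 20 = $1545.50.

$1545.50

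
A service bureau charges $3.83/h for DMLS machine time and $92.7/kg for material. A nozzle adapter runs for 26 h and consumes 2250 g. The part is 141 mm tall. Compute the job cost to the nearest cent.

$308.16

Machine-time cost = 3.83 × 26 = $99.58.
Material cost = 92.7 × 2250/1000 = $208.575.
Total = 99.58 + 208.575 = 308.155 ≈ $308.16.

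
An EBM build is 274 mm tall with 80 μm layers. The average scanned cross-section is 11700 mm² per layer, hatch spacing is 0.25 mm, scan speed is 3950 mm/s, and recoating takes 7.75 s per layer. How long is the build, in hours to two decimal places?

18.65 hours

Number of layers: 274 / 0.08 → 3425 (rounded up).
Per-layer scan distance = 11700 / 0.25, so 46800 mm.
Beam time per layer: 46800 / 3950 → 11.8481 s.
Time per layer: 11.8481 + 7.75 → 19.5981 s.
Total: 3425 × 19.5981 s = 67123.4925 s → 18.65 hours.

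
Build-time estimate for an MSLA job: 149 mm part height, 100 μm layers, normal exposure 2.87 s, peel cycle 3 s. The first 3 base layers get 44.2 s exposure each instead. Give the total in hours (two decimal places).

2.46 hours

Layers = ⌈149/0.1⌉ = 1490.
Burn-in layers: 3 × (44.2 + 3) → 141.6 s.
Remaining layers = 1487 × (2.87 + 3), so 8728.69 s.
Total = 141.6 + 8728.69 = 8870.29 s = 2.46 hours.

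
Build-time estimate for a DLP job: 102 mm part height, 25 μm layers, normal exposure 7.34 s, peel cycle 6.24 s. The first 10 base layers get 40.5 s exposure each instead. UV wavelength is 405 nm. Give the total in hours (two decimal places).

Layer count = ceil(102 / 0.025) = 4080.
Bottom layers: 10 × (40.5 + 6.24) → 467.4 s.
Regular layers = 4070 × (7.34 + 6.24), so 55270.6 s.
Sum: 467.4 + 55270.6 = 55738 s → 15.48 hours.

15.48 hours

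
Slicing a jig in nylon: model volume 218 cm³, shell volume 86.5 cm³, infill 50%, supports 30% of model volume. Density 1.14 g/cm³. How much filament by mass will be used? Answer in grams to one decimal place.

248.1 g

Infill region: 218 − 86.5 → 131.5 cm³.
Infill deposited = 0.50 × 131.5, so 65.75 cm³.
Support = 0.30 × 218 = 65.4 cm³.
Deposited volume = 86.5 + 65.75 + 65.4, so 217.65 cm³.
Mass: 217.65 × 1.14 → 248.121 g.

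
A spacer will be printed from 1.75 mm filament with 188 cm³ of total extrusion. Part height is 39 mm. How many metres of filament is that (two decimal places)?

78.16 m

A = π r² = π × 0.875² = 2.4053 mm².
L = 188000 mm³ / 2.4053 mm² = 78160.73 mm, i.e. 78.16 m.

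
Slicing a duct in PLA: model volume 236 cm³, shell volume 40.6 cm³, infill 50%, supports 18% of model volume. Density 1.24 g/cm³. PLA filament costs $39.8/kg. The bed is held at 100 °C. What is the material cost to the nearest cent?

Infill region: 236 − 40.6 → 195.4 cm³.
Infill volume: 0.50 × 195.4 → 97.7 cm³.
Support = 0.18 × 236 = 42.48 cm³.
Deposited volume = 40.6 + 97.7 + 42.48, so 180.78 cm³.
Mass: 180.78 × 1.24 → 224.1672 g.
At $39.8/kg: 224.1672/1000 × 39.8 = $8.92.

$8.92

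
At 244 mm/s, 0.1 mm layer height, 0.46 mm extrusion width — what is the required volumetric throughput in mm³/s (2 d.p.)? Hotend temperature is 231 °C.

Bead cross-section: 0.1 × 0.46 → 0.046 mm².
Q = v·A = 244 × 0.046 = 11.22 mm³/s.

11.22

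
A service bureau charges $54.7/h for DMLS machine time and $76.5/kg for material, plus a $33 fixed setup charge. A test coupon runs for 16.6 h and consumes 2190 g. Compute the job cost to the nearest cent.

Time charge = 54.7 × 16.6, so $908.02.
Material cost = 76.5 × 2190/1000 = $167.535.
Adding setup: 908.02 + 167.535 + 33 → 1108.555 ≈ $1108.56.

$1108.56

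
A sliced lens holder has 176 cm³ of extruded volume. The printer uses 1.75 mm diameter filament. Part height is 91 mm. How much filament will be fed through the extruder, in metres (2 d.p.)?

73.17 m

Cross-section of 1.75 mm filament: π·(1.75/2)² = 2.4053 mm².
L = 176000 mm³ / 2.4053 mm² = 73171.75 mm, i.e. 73.17 m.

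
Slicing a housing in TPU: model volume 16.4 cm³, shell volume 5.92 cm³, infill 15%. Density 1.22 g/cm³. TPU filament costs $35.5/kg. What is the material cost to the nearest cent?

$0.32

Volume inside the shell: 16.4 − 5.92 → 10.48 cm³.
Infill deposited = 0.15 × 10.48 = 1.572 cm³.
Total printed volume = 5.92 + 1.572 = 7.492 cm³.
Mass = 7.492 × 1.22, so 9.14024 g.
At $35.5/kg: 9.14024/1000 × 35.5 = $0.32.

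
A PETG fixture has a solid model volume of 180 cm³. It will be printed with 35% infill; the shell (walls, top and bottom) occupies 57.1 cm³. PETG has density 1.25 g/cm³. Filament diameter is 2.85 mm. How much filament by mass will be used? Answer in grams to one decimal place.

125.1 g

Infill region = 180 − 57.1 = 122.9 cm³.
Infill volume: 0.35 × 122.9 → 43.015 cm³.
Deposited volume = 57.1 + 43.015, so 100.115 cm³.
Mass = 100.115 × 1.25 = 125.14375 g.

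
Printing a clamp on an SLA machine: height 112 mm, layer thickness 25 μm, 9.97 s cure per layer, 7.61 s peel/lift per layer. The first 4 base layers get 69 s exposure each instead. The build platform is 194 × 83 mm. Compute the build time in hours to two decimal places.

21.94 hours

Layers = ⌈112/0.025⌉ = 4480.
Burn-in layers: 4 × (69 + 7.61) → 306.44 s.
Remaining layers = 4476 × (9.97 + 7.61) = 78688.08 s.
Total = 306.44 + 78688.08 = 78994.52 s = 21.94 hours.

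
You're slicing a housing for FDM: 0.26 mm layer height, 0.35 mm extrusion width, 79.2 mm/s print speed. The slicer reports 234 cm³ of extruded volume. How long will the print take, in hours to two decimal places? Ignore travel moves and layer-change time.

Extrusion cross-section = 0.26 × 0.35 = 0.091 mm².
Path length: 234000 mm³ / 0.091 mm² → 2571428.6 mm.
Time extruding = 2571428.6 / 79.2, so 32467.5 s.
In the requested units: 32467.5 s = 9.02 hours.

9.02 hours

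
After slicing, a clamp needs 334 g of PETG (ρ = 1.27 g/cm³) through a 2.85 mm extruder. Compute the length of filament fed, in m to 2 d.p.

41.23 m

Extruded volume: 334/1.27 = 262.9921 cm³ (262992.1 mm³).
A = π r² = π × 1.425² = 6.3794 mm².
Length = 262992.1 / 6.3794 = 41225.21 mm = 41.23 m.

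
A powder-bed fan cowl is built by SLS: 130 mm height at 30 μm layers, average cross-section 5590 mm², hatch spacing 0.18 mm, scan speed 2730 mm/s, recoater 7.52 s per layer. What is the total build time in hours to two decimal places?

22.75 hours

Number of layers: 130 / 0.03 → 4334 (rounded up).
Hatch length per layer = 5590 / 0.18 = 31055.6 mm.
Scan time per layer = 31055.6 / 2730 = 11.3757 s.
Time per layer = 11.3757 + 7.52, so 18.8957 s.
4334 layers × 18.8957 s/layer = 81893.9638 s, i.e. 22.75 hours.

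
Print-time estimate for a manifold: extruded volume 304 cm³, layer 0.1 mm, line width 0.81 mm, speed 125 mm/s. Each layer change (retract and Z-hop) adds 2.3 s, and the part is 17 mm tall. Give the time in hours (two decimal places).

Bead cross-section = 0.1 × 0.81 = 0.081 mm².
Path length: 304000 mm³ / 0.081 mm² → 3753086.4 mm.
Extrusion time = 3753086.4 / 125, so 30024.7 s.
Layers = ⌈17/0.1⌉ = 170.
Z-hop total = 170 × 2.3 = 391 s.
Total = 30024.7 + 391 = 30415.7 s = 8.45 hours.

8.45 hours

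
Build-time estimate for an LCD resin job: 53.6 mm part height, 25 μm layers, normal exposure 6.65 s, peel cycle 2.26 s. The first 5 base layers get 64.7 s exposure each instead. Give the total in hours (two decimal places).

Layers = ⌈53.6/0.025⌉ = 2144.
Burn-in layers = 5 × (64.7 + 2.26), so 334.8 s.
Remaining layers = 2139 × (6.65 + 2.26), so 19058.49 s.
Sum: 334.8 + 19058.49 = 19393.29 s → 5.39 hours.

5.39 hours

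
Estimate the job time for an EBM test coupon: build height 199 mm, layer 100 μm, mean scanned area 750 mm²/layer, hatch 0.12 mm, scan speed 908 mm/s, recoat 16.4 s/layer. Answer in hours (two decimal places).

Layers = ⌈199/0.1⌉ = 1990.
Scan path per layer: 750 / 0.12 → 6250 mm.
Per-layer scan time: 6250 / 908 → 6.8833 s.
Per-layer time: 6.8833 + 16.4 → 23.2833 s.
Total: 1990 × 23.2833 s = 46333.767 s → 12.87 hours.

12.87 hours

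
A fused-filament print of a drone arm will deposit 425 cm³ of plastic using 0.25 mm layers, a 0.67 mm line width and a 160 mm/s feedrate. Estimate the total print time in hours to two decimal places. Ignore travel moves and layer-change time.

4.41 hours

Line area = 0.25 × 0.67, so 0.1675 mm².
Toolpath length = 425 cm³ / 0.1675 mm² = 425000 / 0.1675 = 2537313.4 mm.
Print-move time: 2537313.4 / 160 → 15858.2 s.
That's 15858.2 s → 4.41 hours.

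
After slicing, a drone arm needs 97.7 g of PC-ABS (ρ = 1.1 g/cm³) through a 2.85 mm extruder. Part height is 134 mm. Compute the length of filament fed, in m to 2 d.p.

Extruded volume: 97.7/1.1 = 88.8182 cm³ (88818.2 mm³).
A = π r² = π × 1.425² = 6.3794 mm².
Length = 88818.2 / 6.3794 = 13922.66 mm = 13.92 m.

13.92 m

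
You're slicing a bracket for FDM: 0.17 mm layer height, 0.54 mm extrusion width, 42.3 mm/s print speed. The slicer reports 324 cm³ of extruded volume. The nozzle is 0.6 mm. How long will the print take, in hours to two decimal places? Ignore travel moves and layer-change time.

Bead cross-section: 0.17 × 0.54 → 0.0918 mm².
Toolpath length = 324 cm³ / 0.0918 mm² = 324000 / 0.0918 = 3529411.8 mm.
Extrusion time = 3529411.8 / 42.3, so 83437.6 s.
That's 83437.6 s → 23.18 hours.

23.18 hours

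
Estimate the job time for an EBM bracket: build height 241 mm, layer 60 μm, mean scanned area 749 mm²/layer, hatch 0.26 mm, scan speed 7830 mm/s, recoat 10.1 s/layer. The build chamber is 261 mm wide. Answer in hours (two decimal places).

11.68 hours

Number of layers: 241 / 0.06 → 4017 (rounded up).
Scan path per layer = 749 / 0.26 = 2880.8 mm.
Per-layer scan time = 2880.8 / 7830, so 0.3679 s.
Layer cycle = 0.3679 + 10.1, so 10.4679 s.
4017 layers × 10.4679 s/layer = 42049.5543 s, i.e. 11.68 hours.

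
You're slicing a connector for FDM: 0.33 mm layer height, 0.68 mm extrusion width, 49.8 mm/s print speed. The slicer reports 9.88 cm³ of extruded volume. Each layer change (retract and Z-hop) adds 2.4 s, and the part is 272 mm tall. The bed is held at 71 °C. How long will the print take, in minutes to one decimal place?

47.7 minutes

Extrusion cross-section: 0.33 × 0.68 → 0.2244 mm².
Total extruded path = 9880/0.2244 = 44028.5 mm.
Print-move time = 44028.5 / 49.8 = 884.1 s.
Layers = ⌈272/0.33⌉ = 825.
Non-print overhead = 825 × 2.4, so 1980 s.
Altogether 884.1 + 1980 = 2864.1 s, i.e. 47.7 minutes.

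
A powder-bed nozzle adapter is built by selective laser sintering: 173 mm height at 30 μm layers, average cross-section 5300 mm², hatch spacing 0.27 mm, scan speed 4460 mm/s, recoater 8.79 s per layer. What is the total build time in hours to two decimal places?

21.13 hours

Layer count = ceil(173 / 0.03) = 5767.
Hatch length per layer: 5300 / 0.27 → 19629.6 mm.
Scan time per layer: 19629.6 / 4460 → 4.4013 s.
Time per layer = 4.4013 + 8.79, so 13.1913 s.
5767 layers × 13.1913 s/layer = 76074.2271 s, i.e. 21.13 hours.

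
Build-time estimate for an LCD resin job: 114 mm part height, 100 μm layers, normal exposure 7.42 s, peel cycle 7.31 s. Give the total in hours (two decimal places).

4.66 hours

Layer count = ceil(114 / 0.1) = 1140.
Per-layer time = 7.42 + 7.31, so 14.73 s.
Build time: 1140 × 14.73 s = 16792.2 s, i.e. 4.66 hours.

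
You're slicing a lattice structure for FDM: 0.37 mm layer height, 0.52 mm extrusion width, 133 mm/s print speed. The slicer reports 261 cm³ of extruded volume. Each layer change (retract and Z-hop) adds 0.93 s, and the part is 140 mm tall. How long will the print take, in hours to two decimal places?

2.93 hours

Line area = 0.37 × 0.52 = 0.1924 mm².
Total extruded path = 261000/0.1924 = 1356548.9 mm.
Extrusion time = 1356548.9 / 133, so 10199.6 s.
Layers = ⌈140/0.37⌉ = 379.
Non-print overhead: 379 × 0.93 → 352.47 s.
Total = 10199.6 + 352.47 = 10552.07 s = 2.93 hours.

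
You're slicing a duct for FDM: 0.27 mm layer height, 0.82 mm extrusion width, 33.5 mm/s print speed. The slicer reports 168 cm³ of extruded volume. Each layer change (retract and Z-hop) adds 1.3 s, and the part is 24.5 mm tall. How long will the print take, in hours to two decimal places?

6.32 hours

Line area = 0.27 × 0.82, so 0.2214 mm².
Total extruded path = 168000/0.2214 = 758807.6 mm.
Time extruding: 758807.6 / 33.5 → 22651 s.
Number of layers: 24.5 / 0.27 → 91 (rounded up).
Non-print overhead = 91 × 1.3, so 118.3 s.
Total = 22651 + 118.3 = 22769.3 s = 6.32 hours.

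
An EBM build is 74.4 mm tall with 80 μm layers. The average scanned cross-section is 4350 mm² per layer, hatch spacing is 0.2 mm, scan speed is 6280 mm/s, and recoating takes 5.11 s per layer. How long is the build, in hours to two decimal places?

Layer count = ceil(74.4 / 0.08) = 930.
Scan path per layer = 4350 / 0.2 = 21750 mm.
Scan time per layer = 21750 / 6280, so 3.4634 s.
Layer cycle = 3.4634 + 5.11, so 8.5734 s.
Total: 930 × 8.5734 s = 7973.262 s → 2.21 hours.

2.21 hours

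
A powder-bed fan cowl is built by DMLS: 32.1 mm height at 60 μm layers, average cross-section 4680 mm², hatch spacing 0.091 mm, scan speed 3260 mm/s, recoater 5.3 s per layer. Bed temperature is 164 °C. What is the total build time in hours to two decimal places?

3.13 hours

Layer count = ceil(32.1 / 0.06) = 535.
Hatch length per layer = 4680 / 0.091, so 51428.6 mm.
Scan time per layer = 51428.6 / 3260, so 15.7756 s.
Time per layer = 15.7756 + 5.3, so 21.0756 s.
Build time = 535 × 21.0756 = 11275.446 s = 3.13 hours.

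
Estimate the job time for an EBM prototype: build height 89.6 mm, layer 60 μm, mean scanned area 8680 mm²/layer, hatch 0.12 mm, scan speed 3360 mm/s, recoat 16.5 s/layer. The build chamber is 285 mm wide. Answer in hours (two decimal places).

15.78 hours

Layers = ⌈89.6/0.06⌉ = 1494.
Scan path per layer = 8680 / 0.12 = 72333.3 mm.
Per-layer scan time = 72333.3 / 3360, so 21.5278 s.
Per-layer time = 21.5278 + 16.5 = 38.0278 s.
Total: 1494 × 38.0278 s = 56813.5332 s → 15.78 hours.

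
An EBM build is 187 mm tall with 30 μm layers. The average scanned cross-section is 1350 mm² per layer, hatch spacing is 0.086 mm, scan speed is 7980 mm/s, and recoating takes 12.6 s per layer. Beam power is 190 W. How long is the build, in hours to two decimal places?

25.23 hours

Layer count = ceil(187 / 0.03) = 6234.
Scan path per layer: 1350 / 0.086 → 15697.7 mm.
Per-layer scan time: 15697.7 / 7980 → 1.9671 s.
Layer cycle = 1.9671 + 12.6, so 14.5671 s.
6234 layers × 14.5671 s/layer = 90811.3014 s, i.e. 25.23 hours.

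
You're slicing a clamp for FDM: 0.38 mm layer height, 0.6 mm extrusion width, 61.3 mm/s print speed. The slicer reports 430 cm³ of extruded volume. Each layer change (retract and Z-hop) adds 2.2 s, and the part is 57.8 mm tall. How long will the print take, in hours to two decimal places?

Bead cross-section: 0.38 × 0.6 → 0.228 mm².
Path length: 430000 mm³ / 0.228 mm² → 1885964.9 mm.
Extrusion time = 1885964.9 / 61.3 = 30766.1 s.
Layers = ⌈57.8/0.38⌉ = 153.
Layer-change overhead: 153 × 2.2 → 336.6 s.
Total = 30766.1 + 336.6 = 31102.7 s = 8.64 hours.

8.64 hours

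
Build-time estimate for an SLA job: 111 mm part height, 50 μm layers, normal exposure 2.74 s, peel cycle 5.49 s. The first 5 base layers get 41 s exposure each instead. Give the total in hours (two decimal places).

Layer count = ceil(111 / 0.05) = 2220.
Base layers: 5 × (41 + 5.49) → 232.45 s.
Regular layers = 2215 × (2.74 + 5.49) = 18229.45 s.
Total = 232.45 + 18229.45 = 18461.9 s = 5.13 hours.

5.13 hours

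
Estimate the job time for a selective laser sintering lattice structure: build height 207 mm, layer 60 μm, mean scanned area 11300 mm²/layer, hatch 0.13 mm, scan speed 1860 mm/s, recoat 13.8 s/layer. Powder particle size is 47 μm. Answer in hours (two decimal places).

Layer count = ceil(207 / 0.06) = 3450.
Hatch length per layer = 11300 / 0.13, so 86923.1 mm.
Laser time per layer: 86923.1 / 1860 → 46.7328 s.
Per-layer time: 46.7328 + 13.8 → 60.5328 s.
3450 layers × 60.5328 s/layer = 208838.16 s, i.e. 58.01 hours.

58.01 hours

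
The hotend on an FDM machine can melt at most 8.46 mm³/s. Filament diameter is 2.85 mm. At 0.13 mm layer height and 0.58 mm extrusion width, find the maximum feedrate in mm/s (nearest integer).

Bead cross-section: 0.13 × 0.58 → 0.0754 mm².
Max speed = 8.46 / 0.0754 = 112.20 ≈ 112 mm/s.

112 mm/s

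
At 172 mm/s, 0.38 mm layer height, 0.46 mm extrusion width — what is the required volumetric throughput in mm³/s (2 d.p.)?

30.07

Extrusion cross-section = 0.38 × 0.46 = 0.1748 mm².
Q = v·A = 172 × 0.1748 = 30.07 mm³/s.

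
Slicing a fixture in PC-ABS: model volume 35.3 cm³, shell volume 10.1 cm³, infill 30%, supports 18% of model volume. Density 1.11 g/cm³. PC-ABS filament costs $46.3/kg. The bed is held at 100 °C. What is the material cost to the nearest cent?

Volume inside the shell: 35.3 − 10.1 → 25.2 cm³.
Infill volume: 0.30 × 25.2 → 7.56 cm³.
Support = 0.18 × 35.3 = 6.354 cm³.
Total extruded = 10.1 + 7.56 + 6.354 = 24.014 cm³.
Mass = 24.014 × 1.11, so 26.65554 g.
At $46.3/kg: 26.65554/1000 × 46.3 = $1.23.

$1.23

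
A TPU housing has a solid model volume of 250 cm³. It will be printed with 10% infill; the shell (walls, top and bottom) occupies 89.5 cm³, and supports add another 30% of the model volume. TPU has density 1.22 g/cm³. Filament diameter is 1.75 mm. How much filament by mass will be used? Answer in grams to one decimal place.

220.3 g

Volume inside the shell: 250 − 89.5 → 160.5 cm³.
Infill deposited: 0.10 × 160.5 → 16.05 cm³.
Support: 0.30 × 250 → 75 cm³.
Total printed volume: 89.5 + 16.05 + 75 → 180.55 cm³.
Mass: 180.55 × 1.22 → 220.271 g.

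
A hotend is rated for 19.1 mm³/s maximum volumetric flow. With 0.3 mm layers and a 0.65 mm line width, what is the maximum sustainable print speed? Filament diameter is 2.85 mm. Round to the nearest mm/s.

98 mm/s

Bead cross-section = 0.3 × 0.65, so 0.195 mm².
v_max = Q/A = 19.1/0.195 = 97.95 mm/s → 98 mm/s.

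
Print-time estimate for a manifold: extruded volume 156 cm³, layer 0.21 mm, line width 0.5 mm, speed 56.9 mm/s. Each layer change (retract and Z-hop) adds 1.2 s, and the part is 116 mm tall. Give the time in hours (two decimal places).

Extrusion cross-section = 0.21 × 0.5 = 0.105 mm².
Total extruded path = 156000/0.105 = 1485714.3 mm.
Time extruding: 1485714.3 / 56.9 → 26111 s.
Layer count = ceil(116 / 0.21) = 553.
Z-hop total: 553 × 1.2 → 663.6 s.
Total = 26111 + 663.6 = 26774.6 s = 7.44 hours.

7.44 hours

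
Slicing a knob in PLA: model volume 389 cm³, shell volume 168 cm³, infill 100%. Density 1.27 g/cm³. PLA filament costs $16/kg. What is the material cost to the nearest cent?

$7.90

Volume inside the shell = 389 − 168 = 221 cm³.
Deposited infill: 1.00 × 221 → 221 cm³.
Total printed volume = 168 + 221, so 389 cm³.
Mass = 389 × 1.27, so 494.03 g.
At $16/kg: 494.03/1000 × 16 = $7.90.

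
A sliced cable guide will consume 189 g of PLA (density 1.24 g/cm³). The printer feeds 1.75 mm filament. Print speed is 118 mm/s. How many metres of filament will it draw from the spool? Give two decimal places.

Extruded volume: 189/1.24 = 152.4194 cm³ (152419.4 mm³).
A = π r² = π × 0.875² = 2.4053 mm².
Length = 152419.4 / 2.4053 = 63368.15 mm = 63.37 m.

63.37 m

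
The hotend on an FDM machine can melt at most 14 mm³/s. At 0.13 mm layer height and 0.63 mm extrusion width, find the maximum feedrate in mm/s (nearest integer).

171 mm/s

A = 0.13 × 0.63, so 0.0819 mm².
v_max = Q/A = 14/0.0819 = 170.94 mm/s → 171 mm/s.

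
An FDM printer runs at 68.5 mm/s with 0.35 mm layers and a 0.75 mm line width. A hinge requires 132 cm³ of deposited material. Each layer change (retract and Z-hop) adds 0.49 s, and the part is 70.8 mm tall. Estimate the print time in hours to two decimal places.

2.07 hours

Extrusion cross-section = 0.35 × 0.75, so 0.2625 mm².
Total extruded path = 132000/0.2625 = 502857.1 mm.
Time extruding = 502857.1 / 68.5, so 7341 s.
Layers = ⌈70.8/0.35⌉ = 203.
Layer-change overhead: 203 × 0.49 → 99.47 s.
Total = 7341 + 99.47 = 7440.47 s = 2.07 hours.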